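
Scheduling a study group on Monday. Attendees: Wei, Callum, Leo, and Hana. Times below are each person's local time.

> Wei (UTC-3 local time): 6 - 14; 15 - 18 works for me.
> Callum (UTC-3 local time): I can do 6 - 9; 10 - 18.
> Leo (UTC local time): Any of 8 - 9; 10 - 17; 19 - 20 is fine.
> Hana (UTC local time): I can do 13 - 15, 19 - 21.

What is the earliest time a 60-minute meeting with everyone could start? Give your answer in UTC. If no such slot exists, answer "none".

Wei in UTC: 09:00-17:00, 18:00-21:00 (add 3h to convert from UTC-3).
Callum in UTC: 09:00-12:00, 13:00-21:00 (add 3h to convert from UTC-3).
Leo in UTC: 08:00-09:00, 10:00-17:00, 19:00-20:00.
Hana in UTC: 13:00-15:00, 19:00-21:00.
Wei ∩ Callum: 09:00-12:00, 13:00-17:00, 18:00-21:00.
Wei ∩ Callum ∩ Leo: 10:00-12:00, 13:00-17:00, 19:00-20:00.
Wei ∩ Callum ∩ Leo ∩ Hana: 13:00-15:00, 19:00-20:00.
The first common window of at least 60 minutes is 13:00-15:00, so the earliest start is 13:00.

13:00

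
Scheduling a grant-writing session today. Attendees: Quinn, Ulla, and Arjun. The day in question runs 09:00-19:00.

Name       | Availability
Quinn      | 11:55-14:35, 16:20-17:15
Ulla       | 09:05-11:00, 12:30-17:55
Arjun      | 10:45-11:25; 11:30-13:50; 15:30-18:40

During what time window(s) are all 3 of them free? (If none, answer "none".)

12:30-13:50, 16:20-17:15

Quinn ∩ Ulla: 12:30-14:35, 16:20-17:15.
Quinn ∩ Ulla ∩ Arjun: 12:30-13:50, 16:20-17:15.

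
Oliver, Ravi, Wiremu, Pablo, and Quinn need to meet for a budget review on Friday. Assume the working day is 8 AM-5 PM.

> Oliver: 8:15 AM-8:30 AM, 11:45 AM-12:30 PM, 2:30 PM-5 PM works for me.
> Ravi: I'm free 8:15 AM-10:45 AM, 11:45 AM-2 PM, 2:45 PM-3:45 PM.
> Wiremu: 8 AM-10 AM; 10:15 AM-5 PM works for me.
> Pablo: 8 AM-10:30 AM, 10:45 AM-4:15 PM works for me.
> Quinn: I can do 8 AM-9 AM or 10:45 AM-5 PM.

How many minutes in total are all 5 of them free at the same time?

Oliver ∩ Ravi: 08:15-08:30, 11:45-12:30, 14:45-15:45.
Oliver ∩ Ravi ∩ Wiremu: 08:15-08:30, 11:45-12:30, 14:45-15:45.
Oliver ∩ Ravi ∩ Wiremu ∩ Pablo: 08:15-08:30, 11:45-12:30, 14:45-15:45.
Oliver ∩ Ravi ∩ Wiremu ∩ Pablo ∩ Quinn: 08:15-08:30, 11:45-12:30, 14:45-15:45.
So the common availability across everyone is 08:15-08:30, 11:45-12:30, 14:45-15:45.
Summing the common windows: 15 + 45 + 60 = 120 minutes.

120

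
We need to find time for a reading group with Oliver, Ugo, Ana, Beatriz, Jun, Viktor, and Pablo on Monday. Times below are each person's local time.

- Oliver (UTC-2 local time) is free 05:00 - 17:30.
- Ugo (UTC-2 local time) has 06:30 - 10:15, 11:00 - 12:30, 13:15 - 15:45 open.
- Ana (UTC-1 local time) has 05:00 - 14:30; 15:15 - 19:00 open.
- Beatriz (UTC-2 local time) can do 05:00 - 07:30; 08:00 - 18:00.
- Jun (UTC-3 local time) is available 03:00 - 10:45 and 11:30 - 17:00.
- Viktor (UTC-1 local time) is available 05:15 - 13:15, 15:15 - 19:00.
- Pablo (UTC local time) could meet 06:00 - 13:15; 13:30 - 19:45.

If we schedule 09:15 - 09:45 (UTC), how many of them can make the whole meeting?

Oliver in UTC: 07:00-19:30 (add 2h to convert from UTC-2).
Ugo in UTC: 08:30-12:15, 13:00-14:30, 15:15-17:45 (add 2h to convert from UTC-2).
Ana in UTC: 06:00-15:30, 16:15-20:00 (add 1h to convert from UTC-1).
Beatriz in UTC: 07:00-09:30, 10:00-20:00 (add 2h to convert from UTC-2).
Jun in UTC: 06:00-13:45, 14:30-20:00 (add 3h to convert from UTC-3).
Viktor in UTC: 06:15-14:15, 16:15-20:00 (add 1h to convert from UTC-1).
Pablo in UTC: 06:00-13:15, 13:30-19:45.
Oliver, Ugo, Ana, Jun, Viktor, and Pablo can make the full 09:15-09:45 slot — that's 6.

6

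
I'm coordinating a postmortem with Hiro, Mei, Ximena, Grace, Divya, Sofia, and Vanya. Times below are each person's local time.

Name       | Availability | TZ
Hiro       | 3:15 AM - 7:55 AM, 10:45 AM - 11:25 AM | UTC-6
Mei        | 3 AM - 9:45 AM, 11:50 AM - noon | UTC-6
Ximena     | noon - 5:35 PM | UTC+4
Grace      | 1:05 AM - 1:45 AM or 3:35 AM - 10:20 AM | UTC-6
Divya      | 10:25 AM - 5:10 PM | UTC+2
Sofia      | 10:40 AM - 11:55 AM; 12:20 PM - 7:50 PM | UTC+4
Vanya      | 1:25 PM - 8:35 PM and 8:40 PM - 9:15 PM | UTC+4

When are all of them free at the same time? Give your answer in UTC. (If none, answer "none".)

Hiro in UTC: 09:15-13:55, 16:45-17:25 (add 6h to convert from UTC-6).
Mei in UTC: 09:00-15:45, 17:50-18:00 (add 6h to convert from UTC-6).
Ximena in UTC: 08:00-13:35 (subtract 4h to convert from UTC+4).
Grace in UTC: 07:05-07:45, 09:35-16:20 (add 6h to convert from UTC-6).
Divya in UTC: 08:25-15:10 (subtract 2h to convert from UTC+2).
Sofia in UTC: 06:40-07:55, 08:20-15:50 (subtract 4h to convert from UTC+4).
Vanya in UTC: 09:25-16:35, 16:40-17:15 (subtract 4h to convert from UTC+4).
Hiro ∩ Mei: 09:15-13:55.
Hiro ∩ Mei ∩ Ximena: 09:15-13:35.
Hiro ∩ Mei ∩ Ximena ∩ Grace: 09:35-13:35.
Hiro ∩ Mei ∩ Ximena ∩ Grace ∩ Divya: 09:35-13:35.
Hiro ∩ Mei ∩ Ximena ∩ Grace ∩ Divya ∩ Sofia: 09:35-13:35.
Hiro ∩ Mei ∩ Ximena ∩ Grace ∩ Divya ∩ Sofia ∩ Vanya: 09:35-13:35.
Those are the intersection windows.

09:35-13:35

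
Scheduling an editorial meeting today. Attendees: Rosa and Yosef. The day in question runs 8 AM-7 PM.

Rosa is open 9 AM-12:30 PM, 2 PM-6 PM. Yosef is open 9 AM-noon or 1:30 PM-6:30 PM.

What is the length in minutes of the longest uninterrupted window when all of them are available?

Rosa ∩ Yosef: 09:00-12:00, 14:00-18:00.
The longest is 14:00-18:00 at 240 minutes.

240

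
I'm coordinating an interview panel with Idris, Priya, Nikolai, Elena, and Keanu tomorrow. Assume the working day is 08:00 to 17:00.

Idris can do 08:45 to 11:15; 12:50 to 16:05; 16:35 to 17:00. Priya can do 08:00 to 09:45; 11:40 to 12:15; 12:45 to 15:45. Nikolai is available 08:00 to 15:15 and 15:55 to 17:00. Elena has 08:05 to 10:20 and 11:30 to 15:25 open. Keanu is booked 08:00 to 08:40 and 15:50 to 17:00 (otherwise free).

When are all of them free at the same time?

08:45-09:45, 12:50-15:15

Idris free: 08:45-11:15, 12:50-16:05, 16:35-17:00.
Priya free: 08:00-09:45, 11:40-12:15, 12:45-15:45.
Nikolai free: 08:00-15:15, 15:55-17:00.
Elena free: 08:05-10:20, 11:30-15:25.
Keanu free: 08:40-15:50 (invert busy blocks within the working day).
Idris ∩ Priya: 08:45-09:45, 12:50-15:45.
Idris ∩ Priya ∩ Nikolai: 08:45-09:45, 12:50-15:15.
Idris ∩ Priya ∩ Nikolai ∩ Elena: 08:45-09:45, 12:50-15:15.
Idris ∩ Priya ∩ Nikolai ∩ Elena ∩ Keanu: 08:45-09:45, 12:50-15:15.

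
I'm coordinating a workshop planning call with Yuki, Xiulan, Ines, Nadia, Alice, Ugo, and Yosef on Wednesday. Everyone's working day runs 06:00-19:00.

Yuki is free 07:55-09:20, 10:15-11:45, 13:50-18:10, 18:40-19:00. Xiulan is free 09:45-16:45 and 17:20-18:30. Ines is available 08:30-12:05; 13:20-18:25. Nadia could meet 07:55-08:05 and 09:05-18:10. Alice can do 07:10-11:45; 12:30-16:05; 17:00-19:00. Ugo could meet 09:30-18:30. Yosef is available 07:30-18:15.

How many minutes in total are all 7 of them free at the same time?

275

Yuki ∩ Xiulan: 10:15-11:45, 13:50-16:45, 17:20-18:10.
Yuki ∩ Xiulan ∩ Ines: 10:15-11:45, 13:50-16:45, 17:20-18:10.
Yuki ∩ Xiulan ∩ Ines ∩ Nadia: 10:15-11:45, 13:50-16:45, 17:20-18:10.
Yuki ∩ Xiulan ∩ Ines ∩ Nadia ∩ Alice: 10:15-11:45, 13:50-16:05, 17:20-18:10.
Yuki ∩ Xiulan ∩ Ines ∩ Nadia ∩ Alice ∩ Ugo: 10:15-11:45, 13:50-16:05, 17:20-18:10.
Yuki ∩ Xiulan ∩ Ines ∩ Nadia ∩ Alice ∩ Ugo ∩ Yosef: 10:15-11:45, 13:50-16:05, 17:20-18:10.
Summing the common windows: 90 + 135 + 50 = 275 minutes.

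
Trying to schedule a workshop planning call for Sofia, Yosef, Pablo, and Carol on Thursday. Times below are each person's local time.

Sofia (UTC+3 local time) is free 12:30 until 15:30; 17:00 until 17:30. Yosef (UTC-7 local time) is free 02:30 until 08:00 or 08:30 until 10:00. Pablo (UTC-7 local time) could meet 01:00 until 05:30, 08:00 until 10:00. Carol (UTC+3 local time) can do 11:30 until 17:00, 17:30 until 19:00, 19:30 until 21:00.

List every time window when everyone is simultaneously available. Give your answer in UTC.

Sofia in UTC: 09:30-12:30, 14:00-14:30 (subtract 3h to convert from UTC+3).
Yosef in UTC: 09:30-15:00, 15:30-17:00 (add 7h to convert from UTC-7).
Pablo in UTC: 08:00-12:30, 15:00-17:00 (add 7h to convert from UTC-7).
Carol in UTC: 08:30-14:00, 14:30-16:00, 16:30-18:00 (subtract 3h to convert from UTC+3).
Sofia ∩ Yosef: 09:30-12:30, 14:00-14:30.
Sofia ∩ Yosef ∩ Pablo: 09:30-12:30.
Sofia ∩ Yosef ∩ Pablo ∩ Carol: 09:30-12:30.

09:30-12:30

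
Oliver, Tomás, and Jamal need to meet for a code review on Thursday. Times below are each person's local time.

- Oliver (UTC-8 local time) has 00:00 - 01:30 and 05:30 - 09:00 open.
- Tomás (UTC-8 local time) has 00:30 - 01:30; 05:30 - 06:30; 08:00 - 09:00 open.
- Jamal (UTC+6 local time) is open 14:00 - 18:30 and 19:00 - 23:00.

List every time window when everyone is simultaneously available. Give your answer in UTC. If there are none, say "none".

08:30-09:30, 13:30-14:30, 16:00-17:00

Oliver in UTC: 08:00-09:30, 13:30-17:00 (add 8h to convert from UTC-8).
Tomás in UTC: 08:30-09:30, 13:30-14:30, 16:00-17:00 (add 8h to convert from UTC-8).
Jamal in UTC: 08:00-12:30, 13:00-17:00 (subtract 6h to convert from UTC+6).
Oliver ∩ Tomás: 08:30-09:30, 13:30-14:30, 16:00-17:00.
Oliver ∩ Tomás ∩ Jamal: 08:30-09:30, 13:30-14:30, 16:00-17:00.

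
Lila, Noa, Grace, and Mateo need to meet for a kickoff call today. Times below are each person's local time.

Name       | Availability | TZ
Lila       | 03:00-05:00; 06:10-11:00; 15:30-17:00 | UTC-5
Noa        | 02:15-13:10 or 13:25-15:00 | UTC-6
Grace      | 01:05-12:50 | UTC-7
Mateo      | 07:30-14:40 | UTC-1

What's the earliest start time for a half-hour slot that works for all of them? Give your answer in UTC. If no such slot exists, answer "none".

08:30

Lila in UTC: 08:00-10:00, 11:10-16:00, 20:30-22:00 (add 5h to convert from UTC-5).
Noa in UTC: 08:15-19:10, 19:25-21:00 (add 6h to convert from UTC-6).
Grace in UTC: 08:05-19:50 (add 7h to convert from UTC-7).
Mateo in UTC: 08:30-15:40 (add 1h to convert from UTC-1).
Lila ∩ Noa: 08:15-10:00, 11:10-16:00, 20:30-21:00.
Lila ∩ Noa ∩ Grace: 08:15-10:00, 11:10-16:00.
Lila ∩ Noa ∩ Grace ∩ Mateo: 08:30-10:00, 11:10-15:40.
Those are the intersection windows.
The first common window of at least 30 minutes is 08:30-10:00, so the earliest start is 08:30.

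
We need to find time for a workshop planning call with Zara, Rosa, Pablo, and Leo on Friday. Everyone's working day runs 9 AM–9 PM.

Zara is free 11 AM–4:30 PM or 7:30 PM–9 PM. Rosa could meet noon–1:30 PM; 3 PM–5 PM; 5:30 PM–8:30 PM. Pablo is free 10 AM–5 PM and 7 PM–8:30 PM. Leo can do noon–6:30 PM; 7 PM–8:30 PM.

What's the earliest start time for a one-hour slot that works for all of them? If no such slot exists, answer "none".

Zara ∩ Rosa: 12:00-13:30, 15:00-16:30, 19:30-20:30.
Zara ∩ Rosa ∩ Pablo: 12:00-13:30, 15:00-16:30, 19:30-20:30.
Zara ∩ Rosa ∩ Pablo ∩ Leo: 12:00-13:30, 15:00-16:30, 19:30-20:30.
Those are the intersection windows.
The first common window of at least 60 minutes is 12:00-13:30, so the earliest start is 12:00.

12:00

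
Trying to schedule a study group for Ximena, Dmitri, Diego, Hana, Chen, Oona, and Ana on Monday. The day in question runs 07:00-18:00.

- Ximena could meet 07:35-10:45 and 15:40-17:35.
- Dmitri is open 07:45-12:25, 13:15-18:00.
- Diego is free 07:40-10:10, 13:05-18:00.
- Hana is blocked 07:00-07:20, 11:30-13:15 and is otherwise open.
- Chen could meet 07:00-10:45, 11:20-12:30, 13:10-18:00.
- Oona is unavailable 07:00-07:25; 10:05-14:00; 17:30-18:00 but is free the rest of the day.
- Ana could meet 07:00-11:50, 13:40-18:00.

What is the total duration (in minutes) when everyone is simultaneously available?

Ximena free: 07:35-10:45, 15:40-17:35.
Dmitri free: 07:45-12:25, 13:15-18:00.
Diego free: 07:40-10:10, 13:05-18:00.
Hana free: 07:20-11:30, 13:15-18:00 (invert busy blocks within the working day).
Chen free: 07:00-10:45, 11:20-12:30, 13:10-18:00.
Oona free: 07:25-10:05, 14:00-17:30 (invert busy blocks within the working day).
Ana free: 07:00-11:50, 13:40-18:00.
Ximena ∩ Dmitri: 07:45-10:45, 15:40-17:35.
Ximena ∩ Dmitri ∩ Diego: 07:45-10:10, 15:40-17:35.
Ximena ∩ Dmitri ∩ Diego ∩ Hana: 07:45-10:10, 15:40-17:35.
Ximena ∩ Dmitri ∩ Diego ∩ Hana ∩ Chen: 07:45-10:10, 15:40-17:35.
Ximena ∩ Dmitri ∩ Diego ∩ Hana ∩ Chen ∩ Oona: 07:45-10:05, 15:40-17:30.
Ximena ∩ Dmitri ∩ Diego ∩ Hana ∩ Chen ∩ Oona ∩ Ana: 07:45-10:05, 15:40-17:30.
Summing the common windows: 140 + 110 = 250 minutes.

250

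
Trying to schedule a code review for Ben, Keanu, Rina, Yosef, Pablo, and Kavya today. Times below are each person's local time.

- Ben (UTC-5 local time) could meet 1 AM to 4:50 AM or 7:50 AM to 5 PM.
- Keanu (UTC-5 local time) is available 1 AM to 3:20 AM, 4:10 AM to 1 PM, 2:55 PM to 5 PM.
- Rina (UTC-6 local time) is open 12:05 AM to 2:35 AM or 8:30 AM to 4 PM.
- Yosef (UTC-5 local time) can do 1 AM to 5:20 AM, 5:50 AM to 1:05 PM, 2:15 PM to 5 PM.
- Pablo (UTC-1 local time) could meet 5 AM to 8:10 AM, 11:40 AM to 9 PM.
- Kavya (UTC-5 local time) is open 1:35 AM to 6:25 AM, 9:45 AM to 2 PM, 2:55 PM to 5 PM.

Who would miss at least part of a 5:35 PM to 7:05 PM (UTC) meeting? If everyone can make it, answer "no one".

Kavya, Keanu, Yosef

Ben in UTC: 06:00-09:50, 12:50-22:00 (add 5h to convert from UTC-5).
Keanu in UTC: 06:00-08:20, 09:10-18:00, 19:55-22:00 (add 5h to convert from UTC-5).
Rina in UTC: 06:05-08:35, 14:30-22:00 (add 6h to convert from UTC-6).
Yosef in UTC: 06:00-10:20, 10:50-18:05, 19:15-22:00 (add 5h to convert from UTC-5).
Pablo in UTC: 06:00-09:10, 12:40-22:00 (add 1h to convert from UTC-1).
Kavya in UTC: 06:35-11:25, 14:45-19:00, 19:55-22:00 (add 5h to convert from UTC-5).
Ben: free for 17:35-19:05. Keanu: not fully free for 17:35-19:05. Rina: free for 17:35-19:05. Yosef: not fully free for 17:35-19:05. Pablo: free for 17:35-19:05. Kavya: not fully free for 17:35-19:05.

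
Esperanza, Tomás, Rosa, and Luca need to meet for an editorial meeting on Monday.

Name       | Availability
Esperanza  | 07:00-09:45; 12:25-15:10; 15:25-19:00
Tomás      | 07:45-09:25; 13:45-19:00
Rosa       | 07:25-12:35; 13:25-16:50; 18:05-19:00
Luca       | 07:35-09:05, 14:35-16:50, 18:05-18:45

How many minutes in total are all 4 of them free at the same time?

240

Esperanza ∩ Tomás: 07:45-09:25, 13:45-15:10, 15:25-19:00.
Esperanza ∩ Tomás ∩ Rosa: 07:45-09:25, 13:45-15:10, 15:25-16:50, 18:05-19:00.
Esperanza ∩ Tomás ∩ Rosa ∩ Luca: 07:45-09:05, 14:35-15:10, 15:25-16:50, 18:05-18:45.
Summing the common windows: 80 + 35 + 85 + 40 = 240 minutes.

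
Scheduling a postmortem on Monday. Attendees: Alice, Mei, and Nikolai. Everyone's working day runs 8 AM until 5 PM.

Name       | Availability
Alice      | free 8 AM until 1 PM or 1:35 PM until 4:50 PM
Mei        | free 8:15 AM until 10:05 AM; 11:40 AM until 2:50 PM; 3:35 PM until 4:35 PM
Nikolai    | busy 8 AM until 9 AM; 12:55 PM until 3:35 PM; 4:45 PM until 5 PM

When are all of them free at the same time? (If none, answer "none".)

Alice free: 08:00-13:00, 13:35-16:50.
Mei free: 08:15-10:05, 11:40-14:50, 15:35-16:35.
Nikolai free: 09:00-12:55, 15:35-16:45 (invert busy blocks within the working day).
Alice ∩ Mei: 08:15-10:05, 11:40-13:00, 13:35-14:50, 15:35-16:35.
Alice ∩ Mei ∩ Nikolai: 09:00-10:05, 11:40-12:55, 15:35-16:35.

09:00-10:05, 11:40-12:55, 15:35-16:35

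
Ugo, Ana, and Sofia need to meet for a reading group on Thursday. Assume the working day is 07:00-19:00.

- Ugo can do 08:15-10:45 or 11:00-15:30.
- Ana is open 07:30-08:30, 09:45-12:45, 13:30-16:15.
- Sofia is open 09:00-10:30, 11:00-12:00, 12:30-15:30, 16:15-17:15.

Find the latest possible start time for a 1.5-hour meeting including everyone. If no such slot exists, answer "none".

14:00

Ugo ∩ Ana: 08:15-08:30, 09:45-10:45, 11:00-12:45, 13:30-15:30.
Ugo ∩ Ana ∩ Sofia: 09:45-10:30, 11:00-12:00, 12:30-12:45, 13:30-15:30.
The last common window of at least 90 minutes is 13:30-15:30; a 90-minute meeting can start as late as 14:00 and still end by 15:30.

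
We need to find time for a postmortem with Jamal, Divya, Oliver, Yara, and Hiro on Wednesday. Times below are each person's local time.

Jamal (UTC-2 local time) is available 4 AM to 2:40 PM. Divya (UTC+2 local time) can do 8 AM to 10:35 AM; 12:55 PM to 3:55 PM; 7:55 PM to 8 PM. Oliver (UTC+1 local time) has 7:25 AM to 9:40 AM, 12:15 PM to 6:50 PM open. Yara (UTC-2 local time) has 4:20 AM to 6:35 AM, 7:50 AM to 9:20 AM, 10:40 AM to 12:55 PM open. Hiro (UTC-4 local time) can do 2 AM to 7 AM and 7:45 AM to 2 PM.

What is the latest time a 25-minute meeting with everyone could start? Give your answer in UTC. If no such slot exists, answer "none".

Jamal in UTC: 06:00-16:40 (add 2h to convert from UTC-2).
Divya in UTC: 06:00-08:35, 10:55-13:55, 17:55-18:00 (subtract 2h to convert from UTC+2).
Oliver in UTC: 06:25-08:40, 11:15-17:50 (subtract 1h to convert from UTC+1).
Yara in UTC: 06:20-08:35, 09:50-11:20, 12:40-14:55 (add 2h to convert from UTC-2).
Hiro in UTC: 06:00-11:00, 11:45-18:00 (add 4h to convert from UTC-4).
Jamal ∩ Divya: 06:00-08:35, 10:55-13:55.
Jamal ∩ Divya ∩ Oliver: 06:25-08:35, 11:15-13:55.
Jamal ∩ Divya ∩ Oliver ∩ Yara: 06:25-08:35, 11:15-11:20, 12:40-13:55.
Jamal ∩ Divya ∩ Oliver ∩ Yara ∩ Hiro: 06:25-08:35, 12:40-13:55.
The last common window of at least 25 minutes is 12:40-13:55; a 25-minute meeting can start as late as 13:30 and still end by 13:55.

13:30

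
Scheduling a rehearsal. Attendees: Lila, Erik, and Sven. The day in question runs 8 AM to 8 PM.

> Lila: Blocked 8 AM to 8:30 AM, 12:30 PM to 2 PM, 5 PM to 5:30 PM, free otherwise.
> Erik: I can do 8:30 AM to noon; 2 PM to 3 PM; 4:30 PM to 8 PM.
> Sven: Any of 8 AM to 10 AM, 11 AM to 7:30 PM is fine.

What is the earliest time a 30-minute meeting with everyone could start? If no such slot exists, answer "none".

08:30

Lila free: 08:30-12:30, 14:00-17:00, 17:30-20:00 (invert busy blocks within the working day).
Erik free: 08:30-12:00, 14:00-15:00, 16:30-20:00.
Sven free: 08:00-10:00, 11:00-19:30.
Lila ∩ Erik: 08:30-12:00, 14:00-15:00, 16:30-17:00, 17:30-20:00.
Lila ∩ Erik ∩ Sven: 08:30-10:00, 11:00-12:00, 14:00-15:00, 16:30-17:00, 17:30-19:30.
The first common window of at least 30 minutes is 08:30-10:00, so the earliest start is 08:30.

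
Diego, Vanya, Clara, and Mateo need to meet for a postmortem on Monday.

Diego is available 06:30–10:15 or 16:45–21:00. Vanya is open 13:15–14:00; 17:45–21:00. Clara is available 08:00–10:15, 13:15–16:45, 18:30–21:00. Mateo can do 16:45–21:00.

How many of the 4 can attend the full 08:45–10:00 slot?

2

Diego and Clara can make the full 08:45-10:00 slot — that's 2.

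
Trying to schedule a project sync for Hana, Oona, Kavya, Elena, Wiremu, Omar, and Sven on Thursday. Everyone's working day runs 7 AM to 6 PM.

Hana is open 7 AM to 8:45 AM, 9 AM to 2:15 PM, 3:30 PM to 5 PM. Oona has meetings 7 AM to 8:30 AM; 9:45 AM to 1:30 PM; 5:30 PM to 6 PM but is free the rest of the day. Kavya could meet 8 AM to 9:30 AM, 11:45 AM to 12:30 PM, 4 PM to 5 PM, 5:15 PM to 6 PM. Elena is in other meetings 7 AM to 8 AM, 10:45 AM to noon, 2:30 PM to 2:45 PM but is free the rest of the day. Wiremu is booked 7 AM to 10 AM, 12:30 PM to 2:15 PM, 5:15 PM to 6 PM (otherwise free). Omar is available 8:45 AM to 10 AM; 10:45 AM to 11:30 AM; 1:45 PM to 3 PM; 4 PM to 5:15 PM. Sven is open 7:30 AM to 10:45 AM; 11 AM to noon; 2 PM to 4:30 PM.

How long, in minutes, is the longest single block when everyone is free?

Hana free: 07:00-08:45, 09:00-14:15, 15:30-17:00.
Oona free: 08:30-09:45, 13:30-17:30 (invert busy blocks within the working day).
Kavya free: 08:00-09:30, 11:45-12:30, 16:00-17:00, 17:15-18:00.
Elena free: 08:00-10:45, 12:00-14:30, 14:45-18:00 (invert busy blocks within the working day).
Wiremu free: 10:00-12:30, 14:15-17:15 (invert busy blocks within the working day).
Omar free: 08:45-10:00, 10:45-11:30, 13:45-15:00, 16:00-17:15.
Sven free: 07:30-10:45, 11:00-12:00, 14:00-16:30.
Hana ∩ Oona: 08:30-08:45, 09:00-09:45, 13:30-14:15, 15:30-17:00.
Hana ∩ Oona ∩ Kavya: 08:30-08:45, 09:00-09:30, 16:00-17:00.
Hana ∩ Oona ∩ Kavya ∩ Elena: 08:30-08:45, 09:00-09:30, 16:00-17:00.
Hana ∩ Oona ∩ Kavya ∩ Elena ∩ Wiremu: 16:00-17:00.
Hana ∩ Oona ∩ Kavya ∩ Elena ∩ Wiremu ∩ Omar: 16:00-17:00.
Hana ∩ Oona ∩ Kavya ∩ Elena ∩ Wiremu ∩ Omar ∩ Sven: 16:00-16:30.
So the common availability across everyone is 16:00-16:30.
The longest is 16:00-16:30 at 30 minutes.

30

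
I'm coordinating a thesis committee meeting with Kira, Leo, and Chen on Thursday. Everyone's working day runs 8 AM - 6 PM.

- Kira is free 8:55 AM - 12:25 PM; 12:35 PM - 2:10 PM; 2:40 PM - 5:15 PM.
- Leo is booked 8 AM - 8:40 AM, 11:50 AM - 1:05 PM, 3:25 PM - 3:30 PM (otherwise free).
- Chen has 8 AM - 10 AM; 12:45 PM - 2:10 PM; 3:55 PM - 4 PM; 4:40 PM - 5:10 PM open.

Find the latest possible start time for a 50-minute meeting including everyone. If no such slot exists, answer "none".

13:20

Kira free: 08:55-12:25, 12:35-14:10, 14:40-17:15.
Leo free: 08:40-11:50, 13:05-15:25, 15:30-18:00 (invert busy blocks within the working day).
Chen free: 08:00-10:00, 12:45-14:10, 15:55-16:00, 16:40-17:10.
Kira ∩ Leo: 08:55-11:50, 13:05-14:10, 14:40-15:25, 15:30-17:15.
Kira ∩ Leo ∩ Chen: 08:55-10:00, 13:05-14:10, 15:55-16:00, 16:40-17:10.
The last common window of at least 50 minutes is 13:05-14:10; a 50-minute meeting can start as late as 13:20 and still end by 14:10.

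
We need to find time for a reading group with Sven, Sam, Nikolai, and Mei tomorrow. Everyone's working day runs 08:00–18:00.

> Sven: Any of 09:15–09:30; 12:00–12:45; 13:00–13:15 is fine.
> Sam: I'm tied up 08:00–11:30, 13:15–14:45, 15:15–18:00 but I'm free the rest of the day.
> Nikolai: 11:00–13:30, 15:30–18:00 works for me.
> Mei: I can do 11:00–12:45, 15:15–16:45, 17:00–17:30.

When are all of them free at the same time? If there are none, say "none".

12:00-12:45

Sven free: 09:15-09:30, 12:00-12:45, 13:00-13:15.
Sam free: 11:30-13:15, 14:45-15:15 (invert busy blocks within the working day).
Nikolai free: 11:00-13:30, 15:30-18:00.
Mei free: 11:00-12:45, 15:15-16:45, 17:00-17:30.
Sven ∩ Sam: 12:00-12:45, 13:00-13:15.
Sven ∩ Sam ∩ Nikolai: 12:00-12:45, 13:00-13:15.
Sven ∩ Sam ∩ Nikolai ∩ Mei: 12:00-12:45.
Those are the intersection windows.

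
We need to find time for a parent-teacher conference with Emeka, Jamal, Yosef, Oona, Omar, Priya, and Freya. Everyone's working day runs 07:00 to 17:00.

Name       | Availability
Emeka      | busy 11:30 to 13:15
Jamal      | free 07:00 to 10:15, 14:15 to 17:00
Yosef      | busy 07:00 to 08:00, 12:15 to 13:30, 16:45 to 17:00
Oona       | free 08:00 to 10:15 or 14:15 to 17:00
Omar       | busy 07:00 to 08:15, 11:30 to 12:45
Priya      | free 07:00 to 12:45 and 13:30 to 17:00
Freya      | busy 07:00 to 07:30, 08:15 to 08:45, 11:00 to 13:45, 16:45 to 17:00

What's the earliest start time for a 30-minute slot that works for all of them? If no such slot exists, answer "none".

08:45

Emeka free: 07:00-11:30, 13:15-17:00 (invert busy blocks within the working day).
Jamal free: 07:00-10:15, 14:15-17:00.
Yosef free: 08:00-12:15, 13:30-16:45 (invert busy blocks within the working day).
Oona free: 08:00-10:15, 14:15-17:00.
Omar free: 08:15-11:30, 12:45-17:00 (invert busy blocks within the working day).
Priya free: 07:00-12:45, 13:30-17:00.
Freya free: 07:30-08:15, 08:45-11:00, 13:45-16:45 (invert busy blocks within the working day).
Emeka ∩ Jamal: 07:00-10:15, 14:15-17:00.
Emeka ∩ Jamal ∩ Yosef: 08:00-10:15, 14:15-16:45.
Emeka ∩ Jamal ∩ Yosef ∩ Oona: 08:00-10:15, 14:15-16:45.
Emeka ∩ Jamal ∩ Yosef ∩ Oona ∩ Omar: 08:15-10:15, 14:15-16:45.
Emeka ∩ Jamal ∩ Yosef ∩ Oona ∩ Omar ∩ Priya: 08:15-10:15, 14:15-16:45.
Emeka ∩ Jamal ∩ Yosef ∩ Oona ∩ Omar ∩ Priya ∩ Freya: 08:45-10:15, 14:15-16:45.
So the common availability across everyone is 08:45-10:15, 14:15-16:45.
The first common window of at least 30 minutes is 08:45-10:15, so the earliest start is 08:45.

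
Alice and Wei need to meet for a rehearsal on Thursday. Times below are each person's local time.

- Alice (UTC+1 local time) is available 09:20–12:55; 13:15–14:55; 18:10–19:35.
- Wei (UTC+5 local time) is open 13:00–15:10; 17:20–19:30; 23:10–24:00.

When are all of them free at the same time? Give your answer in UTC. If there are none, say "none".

Alice in UTC: 08:20-11:55, 12:15-13:55, 17:10-18:35 (subtract 1h to convert from UTC+1).
Wei in UTC: 08:00-10:10, 12:20-14:30, 18:10-19:00 (subtract 5h to convert from UTC+5).
Alice ∩ Wei: 08:20-10:10, 12:20-13:55, 18:10-18:35.

08:20-10:10, 12:20-13:55, 18:10-18:35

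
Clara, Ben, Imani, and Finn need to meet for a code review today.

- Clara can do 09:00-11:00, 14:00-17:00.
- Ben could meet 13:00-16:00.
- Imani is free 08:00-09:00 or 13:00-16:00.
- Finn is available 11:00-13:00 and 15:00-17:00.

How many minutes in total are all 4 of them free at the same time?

Clara ∩ Ben: 14:00-16:00.
Clara ∩ Ben ∩ Imani: 14:00-16:00.
Clara ∩ Ben ∩ Imani ∩ Finn: 15:00-16:00.
That's a single block of 60 minutes.

60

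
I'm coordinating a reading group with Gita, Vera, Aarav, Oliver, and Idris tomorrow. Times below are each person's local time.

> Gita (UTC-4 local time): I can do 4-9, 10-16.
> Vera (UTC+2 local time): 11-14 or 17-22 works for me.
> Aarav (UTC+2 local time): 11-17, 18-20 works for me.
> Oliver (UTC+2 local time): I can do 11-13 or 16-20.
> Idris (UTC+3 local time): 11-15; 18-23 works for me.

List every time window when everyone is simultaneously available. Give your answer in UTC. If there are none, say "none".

09:00-11:00, 16:00-18:00

Gita in UTC: 08:00-13:00, 14:00-20:00 (add 4h to convert from UTC-4).
Vera in UTC: 09:00-12:00, 15:00-20:00 (subtract 2h to convert from UTC+2).
Aarav in UTC: 09:00-15:00, 16:00-18:00 (subtract 2h to convert from UTC+2).
Oliver in UTC: 09:00-11:00, 14:00-18:00 (subtract 2h to convert from UTC+2).
Idris in UTC: 08:00-12:00, 15:00-20:00 (subtract 3h to convert from UTC+3).
Gita ∩ Vera: 09:00-12:00, 15:00-20:00.
Gita ∩ Vera ∩ Aarav: 09:00-12:00, 16:00-18:00.
Gita ∩ Vera ∩ Aarav ∩ Oliver: 09:00-11:00, 16:00-18:00.
Gita ∩ Vera ∩ Aarav ∩ Oliver ∩ Idris: 09:00-11:00, 16:00-18:00.
So the common availability across everyone is 09:00-11:00, 16:00-18:00.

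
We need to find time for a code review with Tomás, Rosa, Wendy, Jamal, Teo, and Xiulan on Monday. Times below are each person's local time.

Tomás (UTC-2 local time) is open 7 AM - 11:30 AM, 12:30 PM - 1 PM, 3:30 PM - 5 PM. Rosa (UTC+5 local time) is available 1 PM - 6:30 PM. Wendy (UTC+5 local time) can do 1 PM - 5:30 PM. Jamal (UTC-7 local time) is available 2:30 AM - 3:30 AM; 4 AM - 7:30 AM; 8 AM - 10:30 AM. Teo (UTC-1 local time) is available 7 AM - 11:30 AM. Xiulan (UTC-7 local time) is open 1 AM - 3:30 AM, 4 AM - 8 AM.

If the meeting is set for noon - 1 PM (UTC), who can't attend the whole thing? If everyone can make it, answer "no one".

Teo, Wendy

Tomás in UTC: 09:00-13:30, 14:30-15:00, 17:30-19:00 (add 2h to convert from UTC-2).
Rosa in UTC: 08:00-13:30 (subtract 5h to convert from UTC+5).
Wendy in UTC: 08:00-12:30 (subtract 5h to convert from UTC+5).
Jamal in UTC: 09:30-10:30, 11:00-14:30, 15:00-17:30 (add 7h to convert from UTC-7).
Teo in UTC: 08:00-12:30 (add 1h to convert from UTC-1).
Xiulan in UTC: 08:00-10:30, 11:00-15:00 (add 7h to convert from UTC-7).
Tomás: free for 12:00-13:00. Rosa: free for 12:00-13:00. Wendy: not fully free for 12:00-13:00. Jamal: free for 12:00-13:00. Teo: not fully free for 12:00-13:00. Xiulan: free for 12:00-13:00.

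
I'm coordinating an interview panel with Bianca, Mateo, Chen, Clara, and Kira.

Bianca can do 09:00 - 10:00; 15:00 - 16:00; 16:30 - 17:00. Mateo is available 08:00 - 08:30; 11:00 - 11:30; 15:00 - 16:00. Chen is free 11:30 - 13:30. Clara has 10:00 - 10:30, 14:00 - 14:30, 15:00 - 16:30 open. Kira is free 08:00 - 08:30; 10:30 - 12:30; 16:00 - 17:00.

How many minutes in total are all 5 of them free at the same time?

Bianca ∩ Mateo: 15:00-16:00.
Bianca ∩ Mateo ∩ Chen: ∅.
Bianca ∩ Mateo ∩ Chen ∩ Clara: ∅.
Bianca ∩ Mateo ∩ Chen ∩ Clara ∩ Kira: ∅.
There is no time when everyone is free.
There is no common window, so the total is 0 minutes.

0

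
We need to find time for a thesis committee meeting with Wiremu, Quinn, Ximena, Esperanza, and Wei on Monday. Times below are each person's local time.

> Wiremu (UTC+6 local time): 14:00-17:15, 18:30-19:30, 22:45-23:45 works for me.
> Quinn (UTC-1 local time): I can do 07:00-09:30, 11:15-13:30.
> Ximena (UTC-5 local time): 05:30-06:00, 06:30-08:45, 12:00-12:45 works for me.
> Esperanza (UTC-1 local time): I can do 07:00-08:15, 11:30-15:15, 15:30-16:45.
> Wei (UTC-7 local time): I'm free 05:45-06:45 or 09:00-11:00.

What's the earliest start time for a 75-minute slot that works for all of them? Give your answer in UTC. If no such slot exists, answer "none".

none

Wiremu in UTC: 08:00-11:15, 12:30-13:30, 16:45-17:45 (subtract 6h to convert from UTC+6).
Quinn in UTC: 08:00-10:30, 12:15-14:30 (add 1h to convert from UTC-1).
Ximena in UTC: 10:30-11:00, 11:30-13:45, 17:00-17:45 (add 5h to convert from UTC-5).
Esperanza in UTC: 08:00-09:15, 12:30-16:15, 16:30-17:45 (add 1h to convert from UTC-1).
Wei in UTC: 12:45-13:45, 16:00-18:00 (add 7h to convert from UTC-7).
Wiremu ∩ Quinn: 08:00-10:30, 12:30-13:30.
Wiremu ∩ Quinn ∩ Ximena: 12:30-13:30.
Wiremu ∩ Quinn ∩ Ximena ∩ Esperanza: 12:30-13:30.
Wiremu ∩ Quinn ∩ Ximena ∩ Esperanza ∩ Wei: 12:45-13:30.
Those are the intersection windows.
No common window is at least 75 minutes long.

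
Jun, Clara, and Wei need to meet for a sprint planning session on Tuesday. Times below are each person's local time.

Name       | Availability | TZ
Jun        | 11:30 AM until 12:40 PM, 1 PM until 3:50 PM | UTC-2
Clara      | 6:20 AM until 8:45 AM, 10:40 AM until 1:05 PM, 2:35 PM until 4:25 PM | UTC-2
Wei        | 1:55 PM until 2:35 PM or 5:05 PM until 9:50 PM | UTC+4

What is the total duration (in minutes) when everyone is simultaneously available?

Jun in UTC: 13:30-14:40, 15:00-17:50 (add 2h to convert from UTC-2).
Clara in UTC: 08:20-10:45, 12:40-15:05, 16:35-18:25 (add 2h to convert from UTC-2).
Wei in UTC: 09:55-10:35, 13:05-17:50 (subtract 4h to convert from UTC+4).
Jun ∩ Clara: 13:30-14:40, 15:00-15:05, 16:35-17:50.
Jun ∩ Clara ∩ Wei: 13:30-14:40, 15:00-15:05, 16:35-17:50.
So the common availability across everyone is 13:30-14:40, 15:00-15:05, 16:35-17:50.
Summing the common windows: 70 + 5 + 75 = 150 minutes.

150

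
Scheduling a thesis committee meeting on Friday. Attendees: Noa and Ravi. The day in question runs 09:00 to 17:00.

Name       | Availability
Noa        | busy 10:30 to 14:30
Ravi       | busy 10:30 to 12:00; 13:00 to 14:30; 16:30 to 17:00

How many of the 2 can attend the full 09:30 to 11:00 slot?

0

Noa free: 09:00-10:30, 14:30-17:00 (invert busy blocks within the working day).
Ravi free: 09:00-10:30, 12:00-13:00, 14:30-16:30 (invert busy blocks within the working day).
nobody can make the full 09:30-11:00 slot — that's 0.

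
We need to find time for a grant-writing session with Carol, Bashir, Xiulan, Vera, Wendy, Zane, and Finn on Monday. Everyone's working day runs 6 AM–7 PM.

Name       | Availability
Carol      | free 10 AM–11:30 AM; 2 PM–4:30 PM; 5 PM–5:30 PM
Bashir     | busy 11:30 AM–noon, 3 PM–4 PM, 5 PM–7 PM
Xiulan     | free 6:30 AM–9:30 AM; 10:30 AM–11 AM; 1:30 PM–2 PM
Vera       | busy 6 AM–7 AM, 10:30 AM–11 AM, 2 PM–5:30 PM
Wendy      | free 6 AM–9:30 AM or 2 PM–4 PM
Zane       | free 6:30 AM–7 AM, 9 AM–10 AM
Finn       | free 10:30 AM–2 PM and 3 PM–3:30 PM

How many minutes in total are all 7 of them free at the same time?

0

Carol free: 10:00-11:30, 14:00-16:30, 17:00-17:30.
Bashir free: 06:00-11:30, 12:00-15:00, 16:00-17:00 (invert busy blocks within the working day).
Xiulan free: 06:30-09:30, 10:30-11:00, 13:30-14:00.
Vera free: 07:00-10:30, 11:00-14:00, 17:30-19:00 (invert busy blocks within the working day).
Wendy free: 06:00-09:30, 14:00-16:00.
Zane free: 06:30-07:00, 09:00-10:00.
Finn free: 10:30-14:00, 15:00-15:30.
Carol ∩ Bashir: 10:00-11:30, 14:00-15:00, 16:00-16:30.
Carol ∩ Bashir ∩ Xiulan: 10:30-11:00.
Carol ∩ Bashir ∩ Xiulan ∩ Vera: ∅.
Carol ∩ Bashir ∩ Xiulan ∩ Vera ∩ Wendy: ∅.
Carol ∩ Bashir ∩ Xiulan ∩ Vera ∩ Wendy ∩ Zane: ∅.
Carol ∩ Bashir ∩ Xiulan ∩ Vera ∩ Wendy ∩ Zane ∩ Finn: ∅.
There is no time when everyone is free.
There is no common window, so the total is 0 minutes.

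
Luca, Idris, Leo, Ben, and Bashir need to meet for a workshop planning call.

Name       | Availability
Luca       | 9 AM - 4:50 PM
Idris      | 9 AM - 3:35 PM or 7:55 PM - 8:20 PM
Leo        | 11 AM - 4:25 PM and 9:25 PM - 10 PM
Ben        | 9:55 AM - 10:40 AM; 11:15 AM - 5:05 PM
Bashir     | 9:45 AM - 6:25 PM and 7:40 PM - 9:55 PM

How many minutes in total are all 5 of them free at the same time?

Luca ∩ Idris: 09:00-15:35.
Luca ∩ Idris ∩ Leo: 11:00-15:35.
Luca ∩ Idris ∩ Leo ∩ Ben: 11:15-15:35.
Luca ∩ Idris ∩ Leo ∩ Ben ∩ Bashir: 11:15-15:35.
That's a single block of 260 minutes.

260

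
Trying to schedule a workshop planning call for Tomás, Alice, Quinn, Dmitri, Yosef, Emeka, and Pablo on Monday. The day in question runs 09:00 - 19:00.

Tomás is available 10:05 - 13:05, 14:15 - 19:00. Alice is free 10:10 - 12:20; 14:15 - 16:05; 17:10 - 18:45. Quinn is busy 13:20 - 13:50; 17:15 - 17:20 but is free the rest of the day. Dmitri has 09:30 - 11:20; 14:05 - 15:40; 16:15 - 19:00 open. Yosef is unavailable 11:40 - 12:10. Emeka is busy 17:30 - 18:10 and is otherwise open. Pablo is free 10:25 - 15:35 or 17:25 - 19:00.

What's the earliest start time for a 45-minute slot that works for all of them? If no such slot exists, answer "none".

10:25

Tomás free: 10:05-13:05, 14:15-19:00.
Alice free: 10:10-12:20, 14:15-16:05, 17:10-18:45.
Quinn free: 09:00-13:20, 13:50-17:15, 17:20-19:00 (invert busy blocks within the working day).
Dmitri free: 09:30-11:20, 14:05-15:40, 16:15-19:00.
Yosef free: 09:00-11:40, 12:10-19:00 (invert busy blocks within the working day).
Emeka free: 09:00-17:30, 18:10-19:00 (invert busy blocks within the working day).
Pablo free: 10:25-15:35, 17:25-19:00.
Tomás ∩ Alice: 10:10-12:20, 14:15-16:05, 17:10-18:45.
Tomás ∩ Alice ∩ Quinn: 10:10-12:20, 14:15-16:05, 17:10-17:15, 17:20-18:45.
Tomás ∩ Alice ∩ Quinn ∩ Dmitri: 10:10-11:20, 14:15-15:40, 17:10-17:15, 17:20-18:45.
Tomás ∩ Alice ∩ Quinn ∩ Dmitri ∩ Yosef: 10:10-11:20, 14:15-15:40, 17:10-17:15, 17:20-18:45.
Tomás ∩ Alice ∩ Quinn ∩ Dmitri ∩ Yosef ∩ Emeka: 10:10-11:20, 14:15-15:40, 17:10-17:15, 17:20-17:30, 18:10-18:45.
Tomás ∩ Alice ∩ Quinn ∩ Dmitri ∩ Yosef ∩ Emeka ∩ Pablo: 10:25-11:20, 14:15-15:35, 17:25-17:30, 18:10-18:45.
So the common availability across everyone is 10:25-11:20, 14:15-15:35, 17:25-17:30, 18:10-18:45.
The first common window of at least 45 minutes is 10:25-11:20, so the earliest start is 10:25.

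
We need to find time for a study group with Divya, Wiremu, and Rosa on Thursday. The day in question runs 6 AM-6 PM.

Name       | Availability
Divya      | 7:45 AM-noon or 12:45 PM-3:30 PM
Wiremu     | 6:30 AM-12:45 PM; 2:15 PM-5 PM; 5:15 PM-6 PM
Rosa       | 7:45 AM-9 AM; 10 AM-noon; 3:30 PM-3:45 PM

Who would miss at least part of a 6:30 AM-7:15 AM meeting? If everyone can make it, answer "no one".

Divya, Rosa

Divya: not fully free for 06:30-07:15. Wiremu: free for 06:30-07:15. Rosa: not fully free for 06:30-07:15.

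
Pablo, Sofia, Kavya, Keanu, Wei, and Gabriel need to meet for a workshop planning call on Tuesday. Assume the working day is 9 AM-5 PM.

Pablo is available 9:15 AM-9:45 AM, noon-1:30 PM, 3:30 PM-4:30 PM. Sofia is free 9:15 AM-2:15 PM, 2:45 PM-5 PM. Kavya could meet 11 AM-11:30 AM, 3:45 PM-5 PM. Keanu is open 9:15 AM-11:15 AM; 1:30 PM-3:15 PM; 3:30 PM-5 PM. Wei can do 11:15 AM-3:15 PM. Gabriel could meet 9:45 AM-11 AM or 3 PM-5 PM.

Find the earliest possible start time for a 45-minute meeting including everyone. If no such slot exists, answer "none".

none

Pablo ∩ Sofia: 09:15-09:45, 12:00-13:30, 15:30-16:30.
Pablo ∩ Sofia ∩ Kavya: 15:45-16:30.
Pablo ∩ Sofia ∩ Kavya ∩ Keanu: 15:45-16:30.
Pablo ∩ Sofia ∩ Kavya ∩ Keanu ∩ Wei: ∅.
Pablo ∩ Sofia ∩ Kavya ∩ Keanu ∩ Wei ∩ Gabriel: ∅.
There is no time when everyone is free.
No common window is at least 45 minutes long.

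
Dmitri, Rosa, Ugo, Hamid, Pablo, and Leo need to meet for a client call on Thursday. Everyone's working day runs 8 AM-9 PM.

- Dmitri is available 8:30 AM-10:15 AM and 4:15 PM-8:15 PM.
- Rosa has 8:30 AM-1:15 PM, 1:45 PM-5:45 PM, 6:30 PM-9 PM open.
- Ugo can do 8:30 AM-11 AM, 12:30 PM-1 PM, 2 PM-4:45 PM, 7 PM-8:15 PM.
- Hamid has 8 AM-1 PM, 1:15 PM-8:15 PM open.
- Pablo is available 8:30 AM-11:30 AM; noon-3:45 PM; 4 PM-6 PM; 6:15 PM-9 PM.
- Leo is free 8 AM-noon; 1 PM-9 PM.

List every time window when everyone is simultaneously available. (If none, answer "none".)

Dmitri ∩ Rosa: 08:30-10:15, 16:15-17:45, 18:30-20:15.
Dmitri ∩ Rosa ∩ Ugo: 08:30-10:15, 16:15-16:45, 19:00-20:15.
Dmitri ∩ Rosa ∩ Ugo ∩ Hamid: 08:30-10:15, 16:15-16:45, 19:00-20:15.
Dmitri ∩ Rosa ∩ Ugo ∩ Hamid ∩ Pablo: 08:30-10:15, 16:15-16:45, 19:00-20:15.
Dmitri ∩ Rosa ∩ Ugo ∩ Hamid ∩ Pablo ∩ Leo: 08:30-10:15, 16:15-16:45, 19:00-20:15.
So the common availability across everyone is 08:30-10:15, 16:15-16:45, 19:00-20:15.

08:30-10:15, 16:15-16:45, 19:00-20:15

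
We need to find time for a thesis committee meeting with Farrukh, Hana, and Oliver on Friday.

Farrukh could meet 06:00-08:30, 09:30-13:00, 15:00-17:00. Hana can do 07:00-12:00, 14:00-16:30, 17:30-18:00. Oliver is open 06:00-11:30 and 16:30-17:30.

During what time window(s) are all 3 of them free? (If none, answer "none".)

07:00-08:30, 09:30-11:30

Farrukh ∩ Hana: 07:00-08:30, 09:30-12:00, 15:00-16:30.
Farrukh ∩ Hana ∩ Oliver: 07:00-08:30, 09:30-11:30.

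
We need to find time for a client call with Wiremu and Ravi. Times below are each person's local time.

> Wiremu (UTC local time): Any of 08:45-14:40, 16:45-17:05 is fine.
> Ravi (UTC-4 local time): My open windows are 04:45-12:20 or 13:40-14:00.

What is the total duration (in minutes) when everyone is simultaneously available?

Wiremu in UTC: 08:45-14:40, 16:45-17:05.
Ravi in UTC: 08:45-16:20, 17:40-18:00 (add 4h to convert from UTC-4).
Wiremu ∩ Ravi: 08:45-14:40.
That's a single block of 355 minutes.

355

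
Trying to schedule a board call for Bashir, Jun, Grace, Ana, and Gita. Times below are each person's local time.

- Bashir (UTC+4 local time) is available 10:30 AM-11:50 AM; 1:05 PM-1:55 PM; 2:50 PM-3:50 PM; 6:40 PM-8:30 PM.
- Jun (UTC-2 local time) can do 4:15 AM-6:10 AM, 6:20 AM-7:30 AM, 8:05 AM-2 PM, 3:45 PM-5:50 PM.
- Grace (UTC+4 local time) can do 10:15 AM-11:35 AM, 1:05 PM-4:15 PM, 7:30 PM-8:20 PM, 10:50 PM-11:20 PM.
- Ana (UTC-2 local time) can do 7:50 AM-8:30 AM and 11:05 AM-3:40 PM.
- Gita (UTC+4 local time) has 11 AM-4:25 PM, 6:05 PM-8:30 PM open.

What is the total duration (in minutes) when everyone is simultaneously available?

Bashir in UTC: 06:30-07:50, 09:05-09:55, 10:50-11:50, 14:40-16:30 (subtract 4h to convert from UTC+4).
Jun in UTC: 06:15-08:10, 08:20-09:30, 10:05-16:00, 17:45-19:50 (add 2h to convert from UTC-2).
Grace in UTC: 06:15-07:35, 09:05-12:15, 15:30-16:20, 18:50-19:20 (subtract 4h to convert from UTC+4).
Ana in UTC: 09:50-10:30, 13:05-17:40 (add 2h to convert from UTC-2).
Gita in UTC: 07:00-12:25, 14:05-16:30 (subtract 4h to convert from UTC+4).
Bashir ∩ Jun: 06:30-07:50, 09:05-09:30, 10:50-11:50, 14:40-16:00.
Bashir ∩ Jun ∩ Grace: 06:30-07:35, 09:05-09:30, 10:50-11:50, 15:30-16:00.
Bashir ∩ Jun ∩ Grace ∩ Ana: 15:30-16:00.
Bashir ∩ Jun ∩ Grace ∩ Ana ∩ Gita: 15:30-16:00.
That's a single block of 30 minutes.

30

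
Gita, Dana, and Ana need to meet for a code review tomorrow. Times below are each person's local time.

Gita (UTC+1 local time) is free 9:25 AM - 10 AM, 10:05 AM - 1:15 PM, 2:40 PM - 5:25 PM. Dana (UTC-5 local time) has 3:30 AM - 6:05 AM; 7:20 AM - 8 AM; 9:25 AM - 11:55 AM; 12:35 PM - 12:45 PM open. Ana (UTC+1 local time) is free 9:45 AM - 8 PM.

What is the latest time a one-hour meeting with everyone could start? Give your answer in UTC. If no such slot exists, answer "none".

15:25

Gita in UTC: 08:25-09:00, 09:05-12:15, 13:40-16:25 (subtract 1h to convert from UTC+1).
Dana in UTC: 08:30-11:05, 12:20-13:00, 14:25-16:55, 17:35-17:45 (add 5h to convert from UTC-5).
Ana in UTC: 08:45-19:00 (subtract 1h to convert from UTC+1).
Gita ∩ Dana: 08:30-09:00, 09:05-11:05, 14:25-16:25.
Gita ∩ Dana ∩ Ana: 08:45-09:00, 09:05-11:05, 14:25-16:25.
Those are the intersection windows.
The last common window of at least 60 minutes is 14:25-16:25; a 60-minute meeting can start as late as 15:25 and still end by 16:25.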